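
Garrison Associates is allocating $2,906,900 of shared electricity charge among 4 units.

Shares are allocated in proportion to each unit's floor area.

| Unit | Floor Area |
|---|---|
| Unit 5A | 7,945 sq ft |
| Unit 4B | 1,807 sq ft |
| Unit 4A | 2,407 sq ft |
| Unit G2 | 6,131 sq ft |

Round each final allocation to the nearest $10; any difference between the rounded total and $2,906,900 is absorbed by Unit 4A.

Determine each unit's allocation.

Combined floor area = 18,290.
Proportional shares: Unit 5A 7,945/18,290 × $2,906,900 = 1,262,729.39; Unit 4B 1,807/18,290 × $2,906,900 = 287,193.46; Unit 4A 2,407/18,290 × $2,906,900 = 382,553.76; Unit G2 6,131/18,290 × $2,906,900 = 974,423.40.
After rounding ($10): Unit 5A $1,262,730; Unit 4B $287,190; Unit 4A $382,550; Unit G2 $974,420. Sum = $2,906,890.
Difference $2,906,900 − $2,906,890 = +$10 applied to Unit 4A: Unit 4A becomes $382,560.

Unit 5A: $1,262,730 · Unit 4B: $287,190 · Unit 4A: $382,560 · Unit G2: $974,420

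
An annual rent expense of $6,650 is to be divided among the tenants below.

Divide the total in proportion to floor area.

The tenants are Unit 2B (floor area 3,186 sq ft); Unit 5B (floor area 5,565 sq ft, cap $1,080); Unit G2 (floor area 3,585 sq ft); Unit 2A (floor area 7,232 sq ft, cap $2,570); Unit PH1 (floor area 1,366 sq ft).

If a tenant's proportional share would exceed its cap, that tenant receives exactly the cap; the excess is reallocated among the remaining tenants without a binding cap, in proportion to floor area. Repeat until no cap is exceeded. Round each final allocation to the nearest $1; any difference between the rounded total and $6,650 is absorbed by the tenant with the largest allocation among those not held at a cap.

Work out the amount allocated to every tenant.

Unit 2B: $1,175; Unit 5B: $1,080; Unit G2: $1,321; Unit 2A: $2,570; Unit PH1: $504

Floor area total: 20,934.
Pro-rata shares before constraints: Unit 2B 1,012.08; Unit 5B 1,767.81; Unit G2 1,138.83; Unit 2A 2,297.35; Unit PH1 433.93.
Capped: Unit 5B ($1,080); remaining pool $5,570 reallocated over remaining floor area 15,369.
Capped: Unit 2A ($2,570); remaining pool $3,000 reallocated over remaining floor area 8,137.
Redistributed shares: Unit 2B 1,174.63 → $1,175; Unit G2 1,321.74 → $1,322; Unit PH1 503.63 → $504.
Rounding difference −$1 applied to Unit G2 → $1,321.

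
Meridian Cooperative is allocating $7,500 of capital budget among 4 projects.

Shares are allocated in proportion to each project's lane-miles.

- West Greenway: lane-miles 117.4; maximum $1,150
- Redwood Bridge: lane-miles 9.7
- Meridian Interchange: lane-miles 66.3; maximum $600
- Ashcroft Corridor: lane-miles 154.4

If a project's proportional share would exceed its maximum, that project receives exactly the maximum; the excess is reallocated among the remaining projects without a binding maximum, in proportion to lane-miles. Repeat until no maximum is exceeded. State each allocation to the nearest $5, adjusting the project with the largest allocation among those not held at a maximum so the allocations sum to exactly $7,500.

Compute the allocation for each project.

Lane-miles total: 347.8.
Pro-rata shares before constraints: West Greenway 2,531.63; Redwood Bridge 209.17; Meridian Interchange 1,429.70; Ashcroft Corridor 3,329.50.
Held at cap: West Greenway ($1,150), Meridian Interchange ($600); balance $5,750 reallocated over remaining lane-miles 164.1.
Redistributed shares: Redwood Bridge 339.88 → $340; Ashcroft Corridor 5,410.12 → $5,410.

West Greenway: $1,150 · Redwood Bridge: $340 · Meridian Interchange: $600 · Ashcroft Corridor: $5,410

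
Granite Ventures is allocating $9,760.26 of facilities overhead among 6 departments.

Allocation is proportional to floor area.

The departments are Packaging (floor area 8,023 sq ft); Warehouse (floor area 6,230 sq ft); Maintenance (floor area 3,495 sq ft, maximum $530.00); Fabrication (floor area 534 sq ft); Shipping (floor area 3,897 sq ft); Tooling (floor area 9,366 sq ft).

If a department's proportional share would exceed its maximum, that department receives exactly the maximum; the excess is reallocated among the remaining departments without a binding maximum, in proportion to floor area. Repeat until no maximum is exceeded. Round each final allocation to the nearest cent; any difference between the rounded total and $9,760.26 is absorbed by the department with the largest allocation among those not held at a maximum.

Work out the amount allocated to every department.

Packaging: $2,640.08; Warehouse: $2,050.07; Maintenance: $530.00; Fabrication: $175.72; Shipping: $1,282.36; Tooling: $3,082.03

Floor area total: 31,545.
Unconstrained shares: Packaging 2,482.3765; Warehouse 1,927.6088; Maintenance 1,081.3793; Fabrication 165.2236; Shipping 1,205.7611; Tooling 2,897.9108.
Cap binds for Maintenance ($530.00); remaining pool $9,230.26 reallocated over remaining floor area 28,050.
Redistributed shares: Packaging 2,640.0847 → $2,640.08; Warehouse 2,050.0720 → $2,050.07; Fabrication 175.7205 → $175.72; Shipping 1,282.3645 → $1,282.36; Tooling 3,082.0184 → $3,082.02.
Rounding difference +$0.01 applied to Tooling → $3,082.03.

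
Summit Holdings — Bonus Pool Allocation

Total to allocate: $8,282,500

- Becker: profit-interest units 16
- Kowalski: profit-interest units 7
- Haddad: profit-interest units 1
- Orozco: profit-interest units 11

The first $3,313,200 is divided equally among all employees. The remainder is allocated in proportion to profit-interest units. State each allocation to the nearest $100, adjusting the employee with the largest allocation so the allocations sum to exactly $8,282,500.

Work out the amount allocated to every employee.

Equal tier: $3,313,200 ÷ 4 = $828,300 apiece.
Remainder $4,969,300 by profit-interest units (total 35): Becker 2,271,680.00 → $2,271,700; Kowalski 993,860.00 → $993,900; Haddad 141,980.00 → $142,000; Orozco 1,561,780.00 → $1,561,800.
Rounding difference −$100 on remainder applied to Becker.
Totals: Becker $828,300 + $2,271,600 = $3,099,900; Kowalski $828,300 + $993,900 = $1,822,200; Haddad $828,300 + $142,000 = $970,300; Orozco $828,300 + $1,561,800 = $2,390,100.

Becker: $3,099,900 | Kowalski: $1,822,200 | Haddad: $970,300 | Orozco: $2,390,100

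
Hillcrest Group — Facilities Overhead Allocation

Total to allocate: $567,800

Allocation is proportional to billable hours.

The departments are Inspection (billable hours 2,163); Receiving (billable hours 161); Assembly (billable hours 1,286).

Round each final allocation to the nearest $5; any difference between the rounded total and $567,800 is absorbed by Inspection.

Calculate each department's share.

Inspection: $340,205 | Receiving: $25,325 | Assembly: $202,270

Total billable hours = 3,610.
Raw shares: Inspection 2,163/3,610 × $567,800 = 340,208.14; Receiving 161/3,610 × $567,800 = 25,322.94; Assembly 1,286/3,610 × $567,800 = 202,268.92.
After rounding ($5): Inspection $340,210; Receiving $25,325; Assembly $202,270. Sum = $567,805.
Difference $567,800 − $567,805 = −$5 applied to Inspection: Inspection becomes $340,205.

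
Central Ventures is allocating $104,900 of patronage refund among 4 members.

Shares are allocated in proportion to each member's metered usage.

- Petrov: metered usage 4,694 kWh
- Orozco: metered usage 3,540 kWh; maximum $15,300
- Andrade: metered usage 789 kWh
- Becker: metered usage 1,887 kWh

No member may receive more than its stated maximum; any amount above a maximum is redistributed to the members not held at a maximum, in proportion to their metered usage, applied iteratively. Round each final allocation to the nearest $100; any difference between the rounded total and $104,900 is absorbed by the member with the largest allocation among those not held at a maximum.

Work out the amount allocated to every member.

Total metered usage = 10,910.
Proportional shares (ignoring caps): Petrov 45,132.96; Orozco 34,037.21; Andrade 7,586.26; Becker 18,143.57.
Capped: Orozco ($15,300); balance $89,600 reallocated over remaining metered usage 7,370.
Remaining shares: Petrov 57,066.81 → $57,100; Andrade 9,592.18 → $9,600; Becker 22,941.00 → $22,900.

Petrov: $57,100 · Orozco: $15,300 · Andrade: $9,600 · Becker: $22,900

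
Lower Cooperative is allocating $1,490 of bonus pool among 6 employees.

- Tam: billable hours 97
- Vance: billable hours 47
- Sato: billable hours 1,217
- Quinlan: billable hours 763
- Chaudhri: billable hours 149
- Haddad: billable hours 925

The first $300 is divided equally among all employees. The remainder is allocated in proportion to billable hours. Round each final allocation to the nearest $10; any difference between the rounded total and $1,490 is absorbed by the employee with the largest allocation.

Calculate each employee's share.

First tranche $300 split equally: $50 each.
Remainder $1,190 by billable hours (total 3,198): Tam 36.09 → $40; Vance 17.49 → $20; Sato 452.85 → $450; Quinlan 283.92 → $280; Chaudhri 55.44 → $60; Haddad 344.20 → $340.
Totals: Tam $50 + $40 = $90; Vance $50 + $20 = $70; Sato $50 + $450 = $500; Quinlan $50 + $280 = $330; Chaudhri $50 + $60 = $110; Haddad $50 + $340 = $390.

Tam: $90 · Vance: $70 · Sato: $500 · Quinlan: $330 · Chaudhri: $110 · Haddad: $390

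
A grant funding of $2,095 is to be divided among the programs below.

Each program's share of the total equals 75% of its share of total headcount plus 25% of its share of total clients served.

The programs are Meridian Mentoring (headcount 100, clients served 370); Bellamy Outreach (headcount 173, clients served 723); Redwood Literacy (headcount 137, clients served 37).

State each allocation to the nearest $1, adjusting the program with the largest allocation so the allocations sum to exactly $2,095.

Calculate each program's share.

Totals — headcount 410, clients served 1,130.
Blended shares (75% headcount + 25% clients served): Meridian Mentoring 0.2648; Bellamy Outreach 0.4764; Redwood Literacy 0.2588.
Pro-rata amounts: Meridian Mentoring 554.73; Bellamy Outreach 998.10; Redwood Literacy 542.18.
At nearest $1: Meridian Mentoring $555; Bellamy Outreach $998; Redwood Literacy $542. Sum = $2,095.
Sum already equals the total — no adjustment.

Meridian Mentoring: $555 · Bellamy Outreach: $998 · Redwood Literacy: $542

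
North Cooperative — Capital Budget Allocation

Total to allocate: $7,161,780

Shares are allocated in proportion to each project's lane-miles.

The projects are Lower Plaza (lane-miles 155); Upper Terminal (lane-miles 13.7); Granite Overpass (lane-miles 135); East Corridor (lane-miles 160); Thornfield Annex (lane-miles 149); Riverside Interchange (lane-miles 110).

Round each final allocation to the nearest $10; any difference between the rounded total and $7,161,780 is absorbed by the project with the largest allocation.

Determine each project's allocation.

Lower Plaza: $1,536,010 · Upper Terminal: $135,760 · Granite Overpass: $1,337,820 · East Corridor: $1,585,570 · Thornfield Annex: $1,476,550 · Riverside Interchange: $1,090,070

Lane-miles total: 722.7.
Raw shares: Lower Plaza 155/722.7 × $7,161,780 = 1,536,012.04; Upper Terminal 13.7/722.7 × $7,161,780 = 135,763.64; Granite Overpass 135/722.7 × $7,161,780 = 1,337,816.94; East Corridor 160/722.7 × $7,161,780 = 1,585,560.81; Thornfield Annex 149/722.7 × $7,161,780 = 1,476,553.51; Riverside Interchange 110/722.7 × $7,161,780 = 1,090,073.06.
After rounding ($10): Lower Plaza $1,536,010; Upper Terminal $135,760; Granite Overpass $1,337,820; East Corridor $1,585,560; Thornfield Annex $1,476,550; Riverside Interchange $1,090,070. Sum = $7,161,770.
Difference $7,161,780 − $7,161,770 = +$10 applied to largest allocation (East Corridor): East Corridor becomes $1,585,570.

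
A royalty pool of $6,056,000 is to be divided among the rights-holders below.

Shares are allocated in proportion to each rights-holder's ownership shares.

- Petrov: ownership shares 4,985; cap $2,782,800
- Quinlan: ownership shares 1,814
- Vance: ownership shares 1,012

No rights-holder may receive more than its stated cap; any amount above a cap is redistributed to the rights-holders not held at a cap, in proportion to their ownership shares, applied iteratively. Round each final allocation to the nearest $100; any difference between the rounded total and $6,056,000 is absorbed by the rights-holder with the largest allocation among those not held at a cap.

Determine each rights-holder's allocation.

Petrov: $2,782,800 · Quinlan: $2,101,100 · Vance: $1,172,100

Sum of ownership shares: 7,811.
Proportional shares (ignoring caps): Petrov 3,864,954.55; Quinlan 1,406,424.79; Vance 784,620.66.
Held at cap: Petrov ($2,782,800); balance $3,273,200 reallocated over remaining ownership shares 2,826.
Remaining shares: Quinlan 2,101,056.19 → $2,101,100; Vance 1,172,143.81 → $1,172,100.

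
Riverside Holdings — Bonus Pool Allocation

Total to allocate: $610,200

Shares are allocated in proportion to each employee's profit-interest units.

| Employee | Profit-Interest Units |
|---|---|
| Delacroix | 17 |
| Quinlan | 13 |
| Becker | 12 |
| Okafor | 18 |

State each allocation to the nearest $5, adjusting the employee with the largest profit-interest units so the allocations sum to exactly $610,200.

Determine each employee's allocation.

Delacroix: $172,890; Quinlan: $132,210; Becker: $122,040; Okafor: $183,060

Combined profit-interest units = 17 + 13 + 12 + 18 = 60.
Pro-rata amounts: Delacroix 172,890.00; Quinlan 132,210.00; Becker 122,040.00; Okafor 183,060.00.
At nearest $5: Delacroix $172,890; Quinlan $132,210; Becker $122,040; Okafor $183,060. Sum = $610,200.
Rounded total matches; no reconciliation needed.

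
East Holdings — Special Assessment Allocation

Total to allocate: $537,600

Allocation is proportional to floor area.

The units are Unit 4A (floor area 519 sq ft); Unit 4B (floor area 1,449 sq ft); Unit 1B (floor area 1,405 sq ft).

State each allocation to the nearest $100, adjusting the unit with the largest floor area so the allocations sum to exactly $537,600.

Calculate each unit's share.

Unit 4A: $82,700 | Unit 4B: $231,000 | Unit 1B: $223,900

Total floor area = 3,373.
Proportional shares: Unit 4A 519/3,373 × $537,600 = 82,719.95; Unit 4B 1,449/3,373 × $537,600 = 230,946.46; Unit 1B 1,405/3,373 × $537,600 = 223,933.59.
At nearest $100: Unit 4A $82,700; Unit 4B $230,900; Unit 1B $223,900. Sum = $537,500.
Difference $537,600 − $537,500 = +$100 applied to largest floor area (Unit 4B): Unit 4B becomes $231,000.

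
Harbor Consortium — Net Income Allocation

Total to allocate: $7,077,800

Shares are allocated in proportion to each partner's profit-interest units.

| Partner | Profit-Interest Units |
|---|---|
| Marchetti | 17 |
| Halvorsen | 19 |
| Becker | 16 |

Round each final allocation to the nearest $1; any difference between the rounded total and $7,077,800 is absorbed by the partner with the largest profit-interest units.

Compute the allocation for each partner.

Marchetti: $2,313,896 · Halvorsen: $2,586,119 · Becker: $2,177,785

Sum of profit-interest units: 17 + 19 + 16 = 52.
Raw shares: Marchetti 2,313,896.15; Halvorsen 2,586,119.23; Becker 2,177,784.62.
After rounding ($1): Marchetti $2,313,896; Halvorsen $2,586,119; Becker $2,177,785. Sum = $7,077,800.
No rounding difference to absorb.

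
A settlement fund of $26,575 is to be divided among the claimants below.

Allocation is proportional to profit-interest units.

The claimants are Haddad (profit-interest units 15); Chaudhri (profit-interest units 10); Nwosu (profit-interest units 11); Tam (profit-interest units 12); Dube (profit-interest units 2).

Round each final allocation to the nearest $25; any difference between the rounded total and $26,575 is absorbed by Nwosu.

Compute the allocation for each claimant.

Haddad: $7,975; Chaudhri: $5,325; Nwosu: $5,825; Tam: $6,375; Dube: $1,075

Profit-interest units total: 50.
Proportional shares: Haddad 15/50 × $26,575 = 7,972.50; Chaudhri 10/50 × $26,575 = 5,315.00; Nwosu 11/50 × $26,575 = 5,846.50; Tam 12/50 × $26,575 = 6,378.00; Dube 2/50 × $26,575 = 1,063.00.
At nearest $25: Haddad $7,975; Chaudhri $5,325; Nwosu $5,850; Tam $6,375; Dube $1,075. Sum = $26,600.
Difference $26,575 − $26,600 = −$25 applied to Nwosu: Nwosu becomes $5,825.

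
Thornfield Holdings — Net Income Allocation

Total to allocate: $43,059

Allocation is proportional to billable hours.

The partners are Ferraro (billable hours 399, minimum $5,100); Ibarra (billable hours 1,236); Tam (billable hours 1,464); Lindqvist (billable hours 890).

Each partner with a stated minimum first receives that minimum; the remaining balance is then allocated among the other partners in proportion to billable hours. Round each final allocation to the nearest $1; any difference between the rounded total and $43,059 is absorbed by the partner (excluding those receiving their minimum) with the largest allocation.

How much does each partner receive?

Guaranteed amounts: Ferraro $5,100. Residual $37,959.
Residual split over remaining billable hours 3,590: Ibarra 13,068.89 → $13,069; Tam 15,479.66 → $15,480; Lindqvist 9,410.45 → $9,410.

Ferraro: $5,100; Ibarra: $13,069; Tam: $15,480; Lindqvist: $9,410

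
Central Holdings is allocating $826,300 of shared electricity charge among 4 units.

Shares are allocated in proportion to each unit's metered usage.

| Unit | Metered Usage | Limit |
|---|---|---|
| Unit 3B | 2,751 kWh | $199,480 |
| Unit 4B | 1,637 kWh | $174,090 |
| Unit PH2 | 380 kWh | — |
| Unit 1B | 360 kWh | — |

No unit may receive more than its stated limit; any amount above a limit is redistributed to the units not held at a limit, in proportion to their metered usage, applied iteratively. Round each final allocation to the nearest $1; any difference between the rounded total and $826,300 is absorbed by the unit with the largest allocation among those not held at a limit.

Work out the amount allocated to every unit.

Unit 3B: $199,480; Unit 4B: $174,090; Unit PH2: $232,483; Unit 1B: $220,247

Combined metered usage = 5,128.
Proportional shares (ignoring caps): Unit 3B 443,282.23; Unit 4B 263,777.91; Unit PH2 61,231.28; Unit 1B 58,008.58.
Held at cap: Unit 3B ($199,480), Unit 4B ($174,090); balance $452,730 reallocated over remaining metered usage 740.
Redistributed shares: Unit PH2 232,482.97 → $232,483; Unit 1B 220,247.03 → $220,247.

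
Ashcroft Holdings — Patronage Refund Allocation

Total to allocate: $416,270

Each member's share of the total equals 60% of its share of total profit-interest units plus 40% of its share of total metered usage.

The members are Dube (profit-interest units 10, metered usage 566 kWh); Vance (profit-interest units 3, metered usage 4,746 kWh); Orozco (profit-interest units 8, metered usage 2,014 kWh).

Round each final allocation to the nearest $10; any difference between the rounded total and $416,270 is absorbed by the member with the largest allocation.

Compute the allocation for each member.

Dube: $131,800 · Vance: $143,550 · Orozco: $140,920

Profit-interest units total 21; metered usage total 7,326.
Combined weights (60% profit-interest units + 40% metered usage): Dube 0.3166; Vance 0.3448; Orozco 0.3385.
Unrounded shares: Dube 131,798.54; Vance 143,549.10; Orozco 140,922.36.
After rounding ($10): Dube $131,800; Vance $143,550; Orozco $140,920. Sum = $416,270.
Sum already equals the total — no adjustment.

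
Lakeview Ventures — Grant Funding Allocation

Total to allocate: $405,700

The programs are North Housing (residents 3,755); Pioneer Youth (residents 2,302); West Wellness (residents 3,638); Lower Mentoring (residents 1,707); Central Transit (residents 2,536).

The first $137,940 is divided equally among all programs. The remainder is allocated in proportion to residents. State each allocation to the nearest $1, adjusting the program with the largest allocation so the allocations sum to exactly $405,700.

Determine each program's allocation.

North Housing: $99,724 · Pioneer Youth: $71,811 · West Wellness: $97,477 · Lower Mentoring: $60,381 · Central Transit: $76,307

First tranche $137,940 split equally: $27,588 each.
Remainder $267,760 by residents (total 13,938): North Housing 72,136.52 → $72,137; Pioneer Youth 44,223.24 → $44,223; West Wellness 69,888.86 → $69,889; Lower Mentoring 32,792.82 → $32,793; Central Transit 48,718.57 → $48,719.
Rounding difference −$1 on remainder applied to North Housing.
Totals: North Housing $27,588 + $72,136 = $99,724; Pioneer Youth $27,588 + $44,223 = $71,811; West Wellness $27,588 + $69,889 = $97,477; Lower Mentoring $27,588 + $32,793 = $60,381; Central Transit $27,588 + $48,719 = $76,307.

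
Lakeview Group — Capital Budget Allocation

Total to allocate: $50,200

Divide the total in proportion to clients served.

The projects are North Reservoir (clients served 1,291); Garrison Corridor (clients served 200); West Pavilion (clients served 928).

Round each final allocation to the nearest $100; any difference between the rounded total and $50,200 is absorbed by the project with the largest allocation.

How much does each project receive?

North Reservoir: $26,700 | Garrison Corridor: $4,200 | West Pavilion: $19,300

Total clients served = 2,419.
Proportional shares: North Reservoir 1,291/2,419 × $50,200 = 26,791.32; Garrison Corridor 200/2,419 × $50,200 = 4,150.48; West Pavilion 928/2,419 × $50,200 = 19,258.21.
After rounding ($100): North Reservoir $26,800; Garrison Corridor $4,200; West Pavilion $19,300. Sum = $50,300.
Difference $50,200 − $50,300 = −$100 applied to largest allocation (North Reservoir): North Reservoir becomes $26,700.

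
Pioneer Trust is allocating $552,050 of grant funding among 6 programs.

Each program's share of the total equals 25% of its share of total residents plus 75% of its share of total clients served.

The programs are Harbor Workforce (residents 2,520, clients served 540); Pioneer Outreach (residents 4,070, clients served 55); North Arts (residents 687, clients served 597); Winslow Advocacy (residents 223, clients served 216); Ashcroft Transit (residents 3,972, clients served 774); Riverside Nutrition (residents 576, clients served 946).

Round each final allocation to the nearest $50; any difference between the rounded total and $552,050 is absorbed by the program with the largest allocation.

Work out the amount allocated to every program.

Totals — residents 12,048, clients served 3,128.
Composite weights (25% residents + 75% clients served): Harbor Workforce 0.1818; Pioneer Outreach 0.0976; North Arts 0.1574; Winslow Advocacy 0.0564; Ashcroft Transit 0.2680; Riverside Nutrition 0.2388.
Pro-rata amounts: Harbor Workforce 100,344.22; Pioneer Outreach 53,902.82; North Arts 86,891.60; Winslow Advocacy 31,145.34; Ashcroft Transit 147,950.59; Riverside Nutrition 131,815.43.
At nearest $50: Harbor Workforce $100,350; Pioneer Outreach $53,900; North Arts $86,900; Winslow Advocacy $31,150; Ashcroft Transit $147,950; Riverside Nutrition $131,800. Sum = $552,050.
Rounded total matches; no reconciliation needed.

Harbor Workforce: $100,350; Pioneer Outreach: $53,900; North Arts: $86,900; Winslow Advocacy: $31,150; Ashcroft Transit: $147,950; Riverside Nutrition: $131,800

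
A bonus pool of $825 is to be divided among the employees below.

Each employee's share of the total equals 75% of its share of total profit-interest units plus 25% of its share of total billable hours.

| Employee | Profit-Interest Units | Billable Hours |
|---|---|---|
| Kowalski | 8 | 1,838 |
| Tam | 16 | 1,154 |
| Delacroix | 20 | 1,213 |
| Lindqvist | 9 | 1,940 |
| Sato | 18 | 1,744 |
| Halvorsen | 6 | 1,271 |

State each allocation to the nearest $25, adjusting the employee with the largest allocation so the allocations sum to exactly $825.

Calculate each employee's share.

Totals — profit-interest units 77, billable hours 9,160.
Combined weights (75% profit-interest units + 25% billable hours): Kowalski 0.1281; Tam 0.1873; Delacroix 0.2279; Lindqvist 0.1406; Sato 0.2229; Halvorsen 0.0931.
Proportional shares: Kowalski 105.67; Tam 154.56; Delacroix 188.03; Lindqvist 116.00; Sato 183.91; Halvorsen 76.83.
At nearest $25: Kowalski $100; Tam $150; Delacroix $200; Lindqvist $125; Sato $175; Halvorsen $75. Sum = $825.
Sum already equals the total — no adjustment.

Kowalski: $100; Tam: $150; Delacroix: $200; Lindqvist: $125; Sato: $175; Halvorsen: $75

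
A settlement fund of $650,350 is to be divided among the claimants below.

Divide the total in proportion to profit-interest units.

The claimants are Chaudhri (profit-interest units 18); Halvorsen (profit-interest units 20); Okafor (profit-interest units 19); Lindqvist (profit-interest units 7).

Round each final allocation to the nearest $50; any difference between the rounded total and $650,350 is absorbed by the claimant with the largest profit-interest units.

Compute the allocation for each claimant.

Chaudhri: $182,900; Halvorsen: $203,250; Okafor: $193,050; Lindqvist: $71,150

Combined profit-interest units = 18 + 20 + 19 + 7 = 64.
Unrounded shares: Chaudhri 182,910.94; Halvorsen 203,234.38; Okafor 193,072.66; Lindqvist 71,132.03.
Rounded to nearest $50: Chaudhri $182,900; Halvorsen $203,250; Okafor $193,050; Lindqvist $71,150. Sum = $650,350.
Sum already equals the total — no adjustment.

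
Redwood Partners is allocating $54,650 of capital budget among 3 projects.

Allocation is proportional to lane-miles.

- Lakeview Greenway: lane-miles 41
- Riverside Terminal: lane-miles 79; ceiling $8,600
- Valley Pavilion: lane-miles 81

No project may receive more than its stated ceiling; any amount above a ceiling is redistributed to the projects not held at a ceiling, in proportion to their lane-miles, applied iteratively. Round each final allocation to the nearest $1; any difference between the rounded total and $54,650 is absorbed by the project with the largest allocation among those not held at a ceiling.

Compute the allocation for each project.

Total lane-miles = 201.
Pro-rata shares before constraints: Lakeview Greenway 11,147.51; Riverside Terminal 21,479.35; Valley Pavilion 22,023.13.
Held at cap: Riverside Terminal ($8,600); residual $46,050 reallocated over remaining lane-miles 122.
Redistributed shares: Lakeview Greenway 15,475.82 → $15,476; Valley Pavilion 30,574.18 → $30,574.

Lakeview Greenway: $15,476 · Riverside Terminal: $8,600 · Valley Pavilion: $30,574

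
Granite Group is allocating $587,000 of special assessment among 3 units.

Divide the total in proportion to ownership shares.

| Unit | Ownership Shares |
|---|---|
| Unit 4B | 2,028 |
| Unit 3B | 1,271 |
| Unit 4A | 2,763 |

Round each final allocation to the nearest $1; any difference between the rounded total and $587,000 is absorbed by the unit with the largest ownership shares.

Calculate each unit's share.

Unit 4B: $196,377 | Unit 3B: $123,074 | Unit 4A: $267,549

Total ownership shares = 2,028 + 1,271 + 2,763 = 6,062.
Raw shares: Unit 4B 196,376.77; Unit 3B 123,074.40; Unit 4A 267,548.83.
After rounding ($1): Unit 4B $196,377; Unit 3B $123,074; Unit 4A $267,549. Sum = $587,000.
Sum already equals the total — no adjustment.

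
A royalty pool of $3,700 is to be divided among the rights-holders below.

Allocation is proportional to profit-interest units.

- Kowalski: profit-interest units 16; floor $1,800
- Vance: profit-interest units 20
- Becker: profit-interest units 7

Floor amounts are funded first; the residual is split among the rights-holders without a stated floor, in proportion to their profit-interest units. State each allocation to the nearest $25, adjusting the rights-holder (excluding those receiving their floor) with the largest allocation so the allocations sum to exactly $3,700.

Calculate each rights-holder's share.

Kowalski: $1,800 | Vance: $1,400 | Becker: $500

Minimums first: Kowalski $1,800. Residual $1,900.
Residual split over remaining profit-interest units 27: Vance 1,407.41 → $1,400; Becker 492.59 → $500.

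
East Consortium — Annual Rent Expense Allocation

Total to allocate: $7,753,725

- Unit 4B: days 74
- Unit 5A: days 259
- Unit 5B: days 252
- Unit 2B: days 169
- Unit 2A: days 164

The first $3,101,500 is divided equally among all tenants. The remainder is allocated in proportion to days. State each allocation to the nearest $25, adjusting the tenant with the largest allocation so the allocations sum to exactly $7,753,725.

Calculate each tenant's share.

Unit 4B: $995,325 | Unit 5A: $1,932,850 | Unit 5B: $1,897,375 | Unit 2B: $1,476,750 | Unit 2A: $1,451,425

Equal tier: $3,101,500 ÷ 5 = $620,300 apiece.
Remainder $4,652,225 by days (total 918): Unit 4B 375,015.96 → $375,025; Unit 5A 1,312,555.86 → $1,312,550; Unit 5B 1,277,081.37 → $1,277,075; Unit 2B 856,455.36 → $856,450; Unit 2A 831,116.45 → $831,125.
Totals: Unit 4B $620,300 + $375,025 = $995,325; Unit 5A $620,300 + $1,312,550 = $1,932,850; Unit 5B $620,300 + $1,277,075 = $1,897,375; Unit 2B $620,300 + $856,450 = $1,476,750; Unit 2A $620,300 + $831,125 = $1,451,425.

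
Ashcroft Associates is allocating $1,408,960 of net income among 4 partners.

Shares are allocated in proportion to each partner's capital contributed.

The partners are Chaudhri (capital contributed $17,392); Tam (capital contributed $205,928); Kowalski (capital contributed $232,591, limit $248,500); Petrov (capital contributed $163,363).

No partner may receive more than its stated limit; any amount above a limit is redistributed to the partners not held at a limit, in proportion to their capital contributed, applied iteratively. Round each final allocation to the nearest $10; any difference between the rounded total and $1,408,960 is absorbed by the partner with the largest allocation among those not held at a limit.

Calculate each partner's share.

Total capital contributed = 619,274.
Proportional shares (ignoring caps): Chaudhri 39,569.94; Tam 468,523.33; Kowalski 529,186.46; Petrov 371,680.28.
Cap binds for Kowalski ($248,500); remaining pool $1,160,460 reallocated over remaining capital contributed 386,683.
Remaining shares: Chaudhri 52,194.49 → $52,190; Tam 618,002.88 → $618,000; Petrov 490,262.64 → $490,260.
Rounding difference +$10 applied to Tam → $618,010.

Chaudhri: $52,190 · Tam: $618,010 · Kowalski: $248,500 · Petrov: $490,260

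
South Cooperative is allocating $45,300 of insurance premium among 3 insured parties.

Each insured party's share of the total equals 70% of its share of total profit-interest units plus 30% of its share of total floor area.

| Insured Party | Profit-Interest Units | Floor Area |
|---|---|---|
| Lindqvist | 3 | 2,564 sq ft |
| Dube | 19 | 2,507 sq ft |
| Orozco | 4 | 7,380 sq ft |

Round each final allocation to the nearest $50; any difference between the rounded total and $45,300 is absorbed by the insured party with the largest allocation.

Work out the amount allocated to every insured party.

Lindqvist: $6,450 | Dube: $25,900 | Orozco: $12,950

Profit-interest units total 26; floor area total 12,451.
Blended shares (70% profit-interest units + 30% floor area): Lindqvist 0.1425; Dube 0.5719; Orozco 0.2855.
Proportional shares: Lindqvist 6,457.40; Dube 25,909.03; Orozco 12,933.57.
Rounded to nearest $50: Lindqvist $6,450; Dube $25,900; Orozco $12,950. Sum = $45,300.
No rounding difference to absorb.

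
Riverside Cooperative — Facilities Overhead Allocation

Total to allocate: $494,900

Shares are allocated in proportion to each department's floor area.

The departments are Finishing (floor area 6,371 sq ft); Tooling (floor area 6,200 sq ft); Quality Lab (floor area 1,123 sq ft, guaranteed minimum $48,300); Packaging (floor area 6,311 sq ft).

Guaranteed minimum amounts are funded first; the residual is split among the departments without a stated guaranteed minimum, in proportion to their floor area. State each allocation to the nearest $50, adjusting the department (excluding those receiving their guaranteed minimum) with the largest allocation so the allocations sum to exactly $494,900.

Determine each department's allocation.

Finishing: $150,700 | Tooling: $146,650 | Quality Lab: $48,300 | Packaging: $149,250

Fund the minimums — Quality Lab $48,300. Residual $446,600.
Residual split over remaining floor area 18,882: Finishing 150,687.88 → $150,700; Tooling 146,643.36 → $146,650; Packaging 149,268.75 → $149,250.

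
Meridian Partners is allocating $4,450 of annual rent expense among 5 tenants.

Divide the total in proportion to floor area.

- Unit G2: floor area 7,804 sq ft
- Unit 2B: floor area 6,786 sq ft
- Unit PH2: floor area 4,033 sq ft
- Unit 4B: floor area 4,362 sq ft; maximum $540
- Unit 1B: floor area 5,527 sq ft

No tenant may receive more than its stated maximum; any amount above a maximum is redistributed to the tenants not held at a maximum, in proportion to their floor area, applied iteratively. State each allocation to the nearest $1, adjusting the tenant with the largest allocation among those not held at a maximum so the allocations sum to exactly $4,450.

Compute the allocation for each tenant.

Unit G2: $1,263 | Unit 2B: $1,099 | Unit PH2: $653 | Unit 4B: $540 | Unit 1B: $895

Combined floor area = 28,512.
Unconstrained shares: Unit G2 1,218.01; Unit 2B 1,059.12; Unit PH2 629.45; Unit 4B 680.80; Unit 1B 862.62.
Capped: Unit 4B ($540); balance $3,910 reallocated over remaining floor area 24,150.
Remaining shares: Unit G2 1,263.505 → $1,264; Unit 2B 1,098.69 → $1,099; Unit PH2 652.96 → $653; Unit 1B 894.85 → $895.
Rounding difference −$1 applied to Unit G2 → $1,263.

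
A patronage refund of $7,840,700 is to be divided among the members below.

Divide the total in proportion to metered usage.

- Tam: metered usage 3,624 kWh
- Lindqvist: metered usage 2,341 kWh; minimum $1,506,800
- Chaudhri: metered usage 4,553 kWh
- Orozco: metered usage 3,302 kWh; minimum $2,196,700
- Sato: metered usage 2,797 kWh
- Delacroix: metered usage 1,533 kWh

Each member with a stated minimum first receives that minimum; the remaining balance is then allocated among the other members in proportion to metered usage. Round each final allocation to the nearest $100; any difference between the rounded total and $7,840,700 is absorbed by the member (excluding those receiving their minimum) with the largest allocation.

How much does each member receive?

Tam: $1,198,800 | Lindqvist: $1,506,800 | Chaudhri: $1,506,100 | Orozco: $2,196,700 | Sato: $925,200 | Delacroix: $507,100

Minimums first: Lindqvist $1,506,800; Orozco $2,196,700. Remaining pool $4,137,200.
Remaining pool split over remaining metered usage 12,507: Tam 1,198,785.70 → $1,198,800; Chaudhri 1,506,090.32 → $1,506,100; Sato 925,221.75 → $925,200; Delacroix 507,102.23 → $507,100.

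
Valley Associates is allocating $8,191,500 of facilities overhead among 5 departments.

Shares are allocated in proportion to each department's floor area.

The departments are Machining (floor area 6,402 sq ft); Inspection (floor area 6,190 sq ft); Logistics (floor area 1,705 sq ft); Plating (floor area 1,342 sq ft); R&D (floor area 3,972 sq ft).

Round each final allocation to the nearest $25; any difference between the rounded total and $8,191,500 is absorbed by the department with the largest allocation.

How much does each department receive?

Combined floor area = 19,611.
Pro-rata amounts: Machining 6,402/19,611 × $8,191,500 = 2,674,110.60; Inspection 6,190/19,611 × $8,191,500 = 2,585,558.36; Logistics 1,705/19,611 × $8,191,500 = 712,177.22; Plating 1,342/19,611 × $8,191,500 = 560,552.39; R&D 3,972/19,611 × $8,191,500 = 1,659,101.42.
Rounded to nearest $25: Machining $2,674,100; Inspection $2,585,550; Logistics $712,175; Plating $560,550; R&D $1,659,100. Sum = $8,191,475.
Difference $8,191,500 − $8,191,475 = +$25 applied to largest allocation (Machining): Machining becomes $2,674,125.

Machining: $2,674,125; Inspection: $2,585,550; Logistics: $712,175; Plating: $560,550; R&D: $1,659,100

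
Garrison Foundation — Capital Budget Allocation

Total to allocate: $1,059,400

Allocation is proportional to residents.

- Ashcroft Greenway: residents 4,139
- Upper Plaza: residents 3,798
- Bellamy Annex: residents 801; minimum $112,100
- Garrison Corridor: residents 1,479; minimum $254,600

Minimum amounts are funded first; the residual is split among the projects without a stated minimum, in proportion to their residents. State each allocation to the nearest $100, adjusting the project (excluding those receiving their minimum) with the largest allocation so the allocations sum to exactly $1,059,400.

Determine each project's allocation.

Fund the minimums — Bellamy Annex $112,100; Garrison Corridor $254,600. Residual $692,700.
Residual split over remaining residents 7,937: Ashcroft Greenway 361,230.35 → $361,200; Upper Plaza 331,469.65 → $331,500.

Ashcroft Greenway: $361,200 | Upper Plaza: $331,500 | Bellamy Annex: $112,100 | Garrison Corridor: $254,600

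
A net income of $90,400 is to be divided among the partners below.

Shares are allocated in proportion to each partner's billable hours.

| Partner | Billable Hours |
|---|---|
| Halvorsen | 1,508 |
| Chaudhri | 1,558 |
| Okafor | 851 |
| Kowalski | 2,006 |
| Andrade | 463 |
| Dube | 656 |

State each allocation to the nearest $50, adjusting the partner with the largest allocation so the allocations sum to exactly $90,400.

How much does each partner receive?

Halvorsen: $19,350 | Chaudhri: $20,000 | Okafor: $10,900 | Kowalski: $25,800 | Andrade: $5,950 | Dube: $8,400

Billable hours total: 7,042.
Raw shares: Halvorsen 1,508/7,042 × $90,400 = 19,358.59; Chaudhri 1,558/7,042 × $90,400 = 20,000.45; Okafor 851/7,042 × $90,400 = 10,924.51; Kowalski 2,006/7,042 × $90,400 = 25,751.55; Andrade 463/7,042 × $90,400 = 5,943.65; Dube 656/7,042 × $90,400 = 8,421.24.
At nearest $50: Halvorsen $19,350; Chaudhri $20,000; Okafor $10,900; Kowalski $25,750; Andrade $5,950; Dube $8,400. Sum = $90,350.
Difference $90,400 − $90,350 = +$50 applied to largest allocation (Kowalski): Kowalski becomes $25,800.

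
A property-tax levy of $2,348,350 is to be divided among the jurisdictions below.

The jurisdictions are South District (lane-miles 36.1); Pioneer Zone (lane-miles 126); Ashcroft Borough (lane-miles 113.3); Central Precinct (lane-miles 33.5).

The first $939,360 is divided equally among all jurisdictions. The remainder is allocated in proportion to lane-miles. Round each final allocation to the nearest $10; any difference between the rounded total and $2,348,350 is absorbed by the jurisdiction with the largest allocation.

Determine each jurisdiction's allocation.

First tranche $939,360 split equally: $234,840 each.
Remainder $1,408,990 by lane-miles (total 308.9): South District 164,663.45 → $164,660; Pioneer Zone 574,725.61 → $574,730; Ashcroft Borough 516,796.91 → $516,800; Central Precinct 152,804.03 → $152,800.
Totals: South District $234,840 + $164,660 = $399,500; Pioneer Zone $234,840 + $574,730 = $809,570; Ashcroft Borough $234,840 + $516,800 = $751,640; Central Precinct $234,840 + $152,800 = $387,640.

South District: $399,500 · Pioneer Zone: $809,570 · Ashcroft Borough: $751,640 · Central Precinct: $387,640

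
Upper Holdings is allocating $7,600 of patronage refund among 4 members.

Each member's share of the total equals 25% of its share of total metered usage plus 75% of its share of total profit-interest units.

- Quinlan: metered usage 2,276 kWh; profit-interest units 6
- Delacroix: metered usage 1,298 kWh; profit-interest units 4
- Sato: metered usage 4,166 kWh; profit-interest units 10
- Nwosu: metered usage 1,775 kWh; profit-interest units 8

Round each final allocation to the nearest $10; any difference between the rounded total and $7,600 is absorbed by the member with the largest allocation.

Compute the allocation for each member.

Quinlan: $1,680 | Delacroix: $1,070 | Sato: $2,870 | Nwosu: $1,980

Metered usage total 9,515; profit-interest units total 28.
Composite weights (25% metered usage + 75% profit-interest units): Quinlan 0.2205; Delacroix 0.1412; Sato 0.3773; Nwosu 0.2609.
Raw shares: Quinlan 1,675.91; Delacroix 1,073.48; Sato 2,867.60; Nwosu 1,983.01.
At nearest $10: Quinlan $1,680; Delacroix $1,070; Sato $2,870; Nwosu $1,980. Sum = $7,600.
Rounded total matches; no reconciliation needed.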